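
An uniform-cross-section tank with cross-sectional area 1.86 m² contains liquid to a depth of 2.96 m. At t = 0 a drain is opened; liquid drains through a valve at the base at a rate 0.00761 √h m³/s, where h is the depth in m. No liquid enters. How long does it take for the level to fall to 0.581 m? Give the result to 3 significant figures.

A dh/dt = −Q_out = −0.00761 √h.
This is separable: 2 d(√h)/dt = −0.00761/A, so √h = √h₀ − (0.00761/(2A)) t.
t = 2A(√h₀ − √h)/0.00761 = 2·1.86·(√2.96 − √0.581)/0.00761
  = 3.7200 × (1.7205 − 0.76223) / 0.00761 = 468.41 s.

468 s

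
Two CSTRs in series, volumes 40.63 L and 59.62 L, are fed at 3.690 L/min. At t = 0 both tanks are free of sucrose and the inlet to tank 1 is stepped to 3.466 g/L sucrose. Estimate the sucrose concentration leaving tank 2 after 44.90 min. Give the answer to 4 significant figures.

Species balance on tank i: dCᵢ/dt = (Cᵢ₋₁ − Cᵢ)/τᵢ with τᵢ = Vᵢ/Q.
τ₁ = 40.63/3.690 = 11.0108 min; τ₂ = 59.62/3.690 = 16.1572 min.
Tank 1: C₁ = C_in(1 − e^(−t/τ₁)). Tank 2 (τ₁ ≠ τ₂): C₂ = C_in[1 − (τ₁ e^(−t/τ₁) − τ₂ e^(−t/τ₂))/(τ₁ − τ₂)].
At t = 44.90: e^(−t/τ₁) = 0.0169447, e^(−t/τ₂) = 0.0621037.
C₂ = 3.466·[1 − (11.0108·0.0169447 − 16.1572·0.0621037)/(-5.14634)] = 3.466·0.841277 = 2.91586 g/L.

2.916 g/L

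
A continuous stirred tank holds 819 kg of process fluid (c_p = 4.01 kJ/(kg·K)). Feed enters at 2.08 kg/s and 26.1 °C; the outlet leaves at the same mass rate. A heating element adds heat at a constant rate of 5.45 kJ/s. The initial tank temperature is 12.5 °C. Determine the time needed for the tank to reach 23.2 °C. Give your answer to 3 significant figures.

547 s

M c_p dT/dt = ṁ c_p (T_in − T) + Q̇.
τ = M/ṁ = 393.75 s; T_ss = T_in + Q̇/(ṁ c_p) = 26.753 °C.
T(t) = T_ss + (T₀ − T_ss) e^(−t/τ). Set T = 23.2:
e^(−t/τ) = (23.2 − 26.753)/(12.5 − 26.753) = 0.24930
t = −393.75 · ln(0.24930) = 546.95 s.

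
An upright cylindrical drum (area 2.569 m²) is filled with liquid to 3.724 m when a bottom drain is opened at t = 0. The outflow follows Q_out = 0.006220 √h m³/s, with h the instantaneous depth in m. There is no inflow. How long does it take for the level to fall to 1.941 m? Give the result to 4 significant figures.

443.2 s

Mass balance (ρ constant): A dh/dt = −0.006220 √h.
This is separable: 2 d(√h)/dt = −0.006220/A, so √h = √h₀ − (0.006220/(2A)) t.
t = 2A(√h₀ − √h)/0.006220 = 2·2.569·(√3.724 − √1.941)/0.006220
  = 5.13800 × (1.92977 − 1.39320) / 0.006220 = 443.230 s.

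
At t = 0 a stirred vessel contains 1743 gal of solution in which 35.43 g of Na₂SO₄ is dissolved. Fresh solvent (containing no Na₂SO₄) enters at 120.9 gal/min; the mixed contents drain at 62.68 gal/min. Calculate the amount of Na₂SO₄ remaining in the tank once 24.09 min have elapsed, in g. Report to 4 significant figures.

Let m(t) be the amount of Na₂SO₄. Volume: V(t) = V₀ + (Q_in − Q_out) t = 1743 + 58.2200 t; V(24.09) = 3145.52 gal.
Solute balance: dm/dt = 0 − Q_out C = −Q_out m/V(t).
dm/m = −Q_out dt/(V₀ + 58.2200 t); integrating gives ln(m/m₀) = −(Q_out/(Q_in−Q_out)) ln(V/V₀).
m = m₀ (V₀/V)^(Q_out/(Q_in−Q_out)) = 35.43 × (1743/3145.52)^(1.07661) = 18.7644 g.

18.76 g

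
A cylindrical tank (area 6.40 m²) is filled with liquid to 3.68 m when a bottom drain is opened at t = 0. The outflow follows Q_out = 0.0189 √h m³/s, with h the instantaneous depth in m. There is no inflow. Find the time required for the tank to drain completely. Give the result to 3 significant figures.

A dh/dt = −Q_out = −0.0189 √h.
This is separable: 2 d(√h)/dt = −0.0189/A, so √h = √h₀ − (0.0189/(2A)) t.
Set h = 0: 2√h₀ = (0.0189/A) t_empty ⇒ t_empty = 2A√h₀/0.0189.
t_empty = 2·6.40·√3.68/0.0189 = 12.800·1.9183/0.0189 = 1299.2 s.

1300 s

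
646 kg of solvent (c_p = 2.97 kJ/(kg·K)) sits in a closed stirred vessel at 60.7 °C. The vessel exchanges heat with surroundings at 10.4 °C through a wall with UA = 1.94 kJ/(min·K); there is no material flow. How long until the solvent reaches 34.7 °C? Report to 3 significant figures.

M c_p dT/dt = −UA(T − T_amb).
τ = M c_p/UA = 988.98 min; T_ss = T_amb = 10.400 °C.
T(t) = T_ss + (T₀ − T_ss)e^(−t/τ); set T = 34.7:
t = −τ ln[(T − T_ss)/(T₀ − T_ss)] = −988.98 · ln(0.48310) = 719.51 min.

720 min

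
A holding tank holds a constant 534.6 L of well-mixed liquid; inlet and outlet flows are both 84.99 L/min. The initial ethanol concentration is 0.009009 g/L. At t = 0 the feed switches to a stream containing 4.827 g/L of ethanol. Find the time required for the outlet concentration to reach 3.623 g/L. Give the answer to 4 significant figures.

8.723 min

Species balance: V dC/dt = Q(C_in − C) ⇒ τ = V/Q = 6.29015 min.
C(t) = C_in + (C₀ − C_in) e^(−t/τ). Set C = 3.623 and solve for t:
e^(−t/τ) = (C − C_in)/(C₀ − C_in) = (3.623 − 4.827)/(0.009009 − 4.827) = 0.249897
t = −τ ln(…) = 6.29015 × 1.38671 = 8.72260 min.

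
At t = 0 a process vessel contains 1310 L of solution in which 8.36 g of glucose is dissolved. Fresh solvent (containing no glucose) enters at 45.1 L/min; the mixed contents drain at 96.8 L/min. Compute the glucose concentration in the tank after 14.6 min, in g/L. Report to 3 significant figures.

Total volume: dV/dt = Q_in − Q_out = -51.700 L/min, so V(t) = 1310 − 51.700 t and V(14.6) = 555.18 L.
Species balance (pure solvent in): dm/dt = −Q_out · m/V(t).
dm/m = −Q_out dt/(V₀ − 51.700 t); integrating gives ln(m/m₀) = −(Q_out/(Q_in−Q_out)) ln(V/V₀).
m = m₀ (V₀/V)^(Q_out/(Q_in−Q_out)) = 8.36 × (1310/555.18)^(-1.8723) = 1.6754 g.
C = m/V = 1.6754/555.18 = 0.0030178 g/L.

0.00302 g/L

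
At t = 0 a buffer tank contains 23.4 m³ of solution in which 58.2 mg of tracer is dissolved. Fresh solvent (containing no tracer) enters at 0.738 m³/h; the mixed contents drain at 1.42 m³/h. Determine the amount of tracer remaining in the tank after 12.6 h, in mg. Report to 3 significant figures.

Let m(t) be the amount of tracer. Volume: V(t) = V₀ + (Q_in − Q_out) t = 23.4 − 0.68200 t; V(12.6) = 14.807 m³.
Solute balance: dm/dt = 0 − Q_out C = −Q_out m/V(t).
Separate: dm/m = −Q_out dt/V(t) ⇒ ln(m/m₀) = −(Q_out/(Q_in−Q_out)) ln(V/V₀).
m = m₀ (V₀/V)^(Q_out/(Q_in−Q_out)) = 58.2 × (23.4/14.807)^(-2.0821) = 22.444 mg.

22.4 mg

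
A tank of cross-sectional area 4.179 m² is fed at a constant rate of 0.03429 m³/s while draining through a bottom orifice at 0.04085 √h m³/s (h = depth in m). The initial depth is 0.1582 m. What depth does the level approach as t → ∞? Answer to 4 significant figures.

0.7046 m

Level balance: A dh/dt = 0.03429 − 0.04085 √h. Setting dh/dt = 0:
Q_in = 0.04085 √h_ss ⇒ √h_ss = 0.03429/0.04085 = 0.839412.
h_ss = 0.839412² = 0.704613 m. (Since h₀ = 0.1582 m < h_ss, the level will rise toward this value.)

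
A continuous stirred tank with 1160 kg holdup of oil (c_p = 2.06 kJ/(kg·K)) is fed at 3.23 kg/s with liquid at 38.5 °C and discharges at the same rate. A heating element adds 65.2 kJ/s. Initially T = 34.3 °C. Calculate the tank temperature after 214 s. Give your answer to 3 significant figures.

40.6 °C

M c_p dT/dt = ṁ c_p (T_in − T) + Q̇.
Rearrange: dT/dt = (T_ss − T)/τ with τ = M/ṁ = 359.13 s and T_ss = T_in + Q̇/(ṁ c_p) = 48.299 °C.
This is linear first-order; T(t) = T_ss + (T₀ − T_ss) e^(−t/τ).
T(214) = 48.299 + (-13.999)·e^(−214/359.13) = 48.299 + (-13.999)·0.55108 = 40.584 °C.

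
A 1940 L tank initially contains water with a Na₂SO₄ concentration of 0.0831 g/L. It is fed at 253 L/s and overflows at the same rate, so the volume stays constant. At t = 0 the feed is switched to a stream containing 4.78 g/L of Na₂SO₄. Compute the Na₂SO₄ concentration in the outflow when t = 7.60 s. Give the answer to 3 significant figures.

Unsteady species balance (constant V, well mixed): V dC/dt = Q(C_in − C).
So dC/dt = (C_in − C)/τ with τ = V/Q = 1940/253 = 7.6680 s.
Integrating: C(t) = C_in + (C₀ − C_in) e^(−t/τ).
C(7.60) = 4.78 + (0.0831 − 4.78)·e^(−7.60/7.6680) = 4.78 + (-4.6969)·0.37116 = 3.0367 g/L.

3.04 g/L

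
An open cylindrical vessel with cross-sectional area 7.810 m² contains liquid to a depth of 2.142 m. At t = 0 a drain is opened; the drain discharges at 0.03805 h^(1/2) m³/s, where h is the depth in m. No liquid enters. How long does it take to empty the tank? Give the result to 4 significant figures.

A dh/dt = −Q_out = −0.03805 √h.
This is separable: 2 d(√h)/dt = −0.03805/A, so √h = √h₀ − (0.03805/(2A)) t.
Tank is empty when √h = 0: t_empty = 2A√h₀/0.03805.
t_empty = 2·7.810·√2.142/0.03805 = 15.6200·1.46356/0.03805 = 600.809 s.

600.8 s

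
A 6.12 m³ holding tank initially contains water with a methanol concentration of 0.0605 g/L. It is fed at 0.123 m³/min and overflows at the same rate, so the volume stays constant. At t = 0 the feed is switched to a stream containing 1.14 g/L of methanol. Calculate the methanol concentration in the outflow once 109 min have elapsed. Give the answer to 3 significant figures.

1.02 g/L

Species balance on the tank: V dC/dt = Q(C_in − C).
Rewrite as dC/dt + C/τ = C_in/τ, τ = V/Q = 49.756 min.
This is linear first-order; C(t) = C_in + (C₀ − C_in) e^(−t/τ).
C(109) = 1.14 + (0.0605 − 1.14)·e^(−109/49.756) = 1.14 + (-1.0795)·0.11184 = 1.0193 g/L.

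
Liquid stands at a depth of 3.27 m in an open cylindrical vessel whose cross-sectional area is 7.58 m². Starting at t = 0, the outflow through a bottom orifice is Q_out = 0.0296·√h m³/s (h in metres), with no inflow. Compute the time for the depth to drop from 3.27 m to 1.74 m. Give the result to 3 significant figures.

Unsteady balance on liquid volume: A dh/dt = −0.0296 √h.
Separate and integrate: 2(√h − √h₀) = −(0.0296/A) t.
t = 2A(√h₀ − √h)/0.0296 = 2·7.58·(√3.27 − √1.74)/0.0296
  = 15.160 × (1.8083 − 1.3191) / 0.0296 = 250.56 s.

251 s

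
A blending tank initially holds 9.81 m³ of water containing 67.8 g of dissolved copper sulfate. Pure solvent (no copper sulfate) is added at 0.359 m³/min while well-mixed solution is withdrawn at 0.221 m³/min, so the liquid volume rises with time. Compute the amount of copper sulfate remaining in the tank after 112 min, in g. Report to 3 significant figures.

14.9 g

Total volume: dV/dt = Q_in − Q_out = 0.13800 m³/min, so V(t) = 9.81 + 0.13800 t and V(112) = 25.266 m³.
Solute balance: dm/dt = 0 − Q_out C = −Q_out m/V(t).
dm/m = −Q_out dt/(V₀ + 0.13800 t); integrating gives ln(m/m₀) = −(Q_out/(Q_in−Q_out)) ln(V/V₀).
m = m₀ (V₀/V)^(Q_out/(Q_in−Q_out)) = 67.8 × (9.81/25.266)^(1.6014) = 14.902 g.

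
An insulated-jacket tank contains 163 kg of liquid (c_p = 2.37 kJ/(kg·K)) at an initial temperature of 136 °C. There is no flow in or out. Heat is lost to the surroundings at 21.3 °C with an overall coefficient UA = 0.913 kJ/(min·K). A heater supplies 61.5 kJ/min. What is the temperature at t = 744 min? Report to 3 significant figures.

M c_p dT/dt = −UA(T − T_amb) + Q̇.
dT/dt = (T_ss − T)/τ with T_ss = T_amb + Q̇/UA = 21.3 + 61.5/0.913 = 88.660 °C, τ = M c_p/UA = 163·2.37/0.913 = 423.12 min.
T approaches T_ss exponentially: T(t) = T_ss + (T₀ − T_ss) e^(−t/τ).
T(744) = 88.660 + (47.340)·0.17233 = 96.818 °C.

96.8 °C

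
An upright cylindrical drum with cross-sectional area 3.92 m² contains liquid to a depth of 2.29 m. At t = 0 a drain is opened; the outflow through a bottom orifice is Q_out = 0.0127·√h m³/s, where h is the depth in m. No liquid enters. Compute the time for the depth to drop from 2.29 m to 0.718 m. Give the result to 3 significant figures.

411 s

Unsteady balance on liquid volume: A dh/dt = −0.0127 √h.
∫ h^(−1/2) dh = −(0.0127/A) ∫ dt, giving 2√h = 2√h₀ − (0.0127/A) t.
t = 2A(√h₀ − √h)/0.0127 = 2·3.92·(√2.29 − √0.718)/0.0127
  = 7.8400 × (1.5133 − 0.84735) / 0.0127 = 411.09 s.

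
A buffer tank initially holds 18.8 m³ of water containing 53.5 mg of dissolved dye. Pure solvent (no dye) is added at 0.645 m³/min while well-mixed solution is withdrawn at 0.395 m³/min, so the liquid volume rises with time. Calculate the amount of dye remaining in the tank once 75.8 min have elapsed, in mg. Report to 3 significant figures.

Let m(t) be the amount of dye. Volume: V(t) = V₀ + (Q_in − Q_out) t = 18.8 + 0.25000 t; V(75.8) = 37.750 m³.
Species balance (pure solvent in): dm/dt = −Q_out · m/V(t).
Separate: dm/m = −Q_out dt/V(t) ⇒ ln(m/m₀) = −(Q_out/(Q_in−Q_out)) ln(V/V₀).
m = m₀ (V₀/V)^(Q_out/(Q_in−Q_out)) = 53.5 × (18.8/37.750)^(1.5800) = 17.783 mg.

17.8 mg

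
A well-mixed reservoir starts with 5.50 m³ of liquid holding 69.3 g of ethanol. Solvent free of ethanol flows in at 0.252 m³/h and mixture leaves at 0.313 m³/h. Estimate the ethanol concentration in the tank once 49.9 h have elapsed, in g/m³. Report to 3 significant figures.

0.451 g/m³

Let m(t) be the amount of ethanol. Volume: V(t) = V₀ + (Q_in − Q_out) t = 5.50 − 0.061000 t; V(49.9) = 2.4561 m³.
Solute balance: dm/dt = 0 − Q_out C = −Q_out m/V(t).
Separate: dm/m = −Q_out dt/V(t) ⇒ ln(m/m₀) = −(Q_out/(Q_in−Q_out)) ln(V/V₀).
m = m₀ (V₀/V)^(Q_out/(Q_in−Q_out)) = 69.3 × (5.50/2.4561)^(-5.1311) = 1.1072 g.
C = m/V = 1.1072/2.4561 = 0.45080 g/m³.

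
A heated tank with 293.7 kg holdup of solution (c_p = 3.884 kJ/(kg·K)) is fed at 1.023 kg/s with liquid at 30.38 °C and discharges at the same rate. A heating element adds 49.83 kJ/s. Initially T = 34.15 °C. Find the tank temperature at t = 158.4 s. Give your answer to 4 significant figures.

37.87 °C

Heat balance on the well-mixed liquid: M c_p dT/dt = ṁ c_p (T_in − T) + 49.83.
τ = M/ṁ = 287.097 s; T_ss = T_in + Q̇/(ṁ c_p) = 30.38 + 49.83/(1.023·3.884) = 42.9211 °C.
T approaches T_ss exponentially: T(t) = T_ss + (T₀ − T_ss) e^(−t/τ).
T(158.4) = 42.9211 + (-8.77111)·e^(−158.4/287.097) = 42.9211 + (-8.77111)·0.575952 = 37.8694 °C.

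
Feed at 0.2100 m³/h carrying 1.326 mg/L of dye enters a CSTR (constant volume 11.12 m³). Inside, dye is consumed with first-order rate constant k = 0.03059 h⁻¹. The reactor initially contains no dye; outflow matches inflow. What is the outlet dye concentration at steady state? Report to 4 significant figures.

0.5061 mg/L

Accumulation = in − out − consumed: V dC/dt = Q C_in − Q C − k V C.
At steady state: 0 = Q C_in − (Q + kV) C_ss, so C_ss = Q C_in/(Q + kV).
C_ss = 0.2100·1.326/(0.2100 + 0.03059·11.12) = 0.278460/0.550161 = 0.506143 mg/L.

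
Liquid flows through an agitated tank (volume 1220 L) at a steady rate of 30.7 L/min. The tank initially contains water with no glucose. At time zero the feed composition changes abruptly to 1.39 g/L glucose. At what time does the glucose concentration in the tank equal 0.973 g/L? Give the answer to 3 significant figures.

Species balance on the tank: V dC/dt = Q(C_in − C), so τ = V/Q = 39.739 min.
C(t) = C_in + (C₀ − C_in) e^(−t/τ). Set C = 0.973 and solve for t:
e^(−t/τ) = (C − C_in)/(C₀ − C_in) = (0.973 − 1.39)/(0 − 1.39) = 0.30000
t = −τ ln(…) = 39.739 × 1.2040 = 47.845 min.

47.8 min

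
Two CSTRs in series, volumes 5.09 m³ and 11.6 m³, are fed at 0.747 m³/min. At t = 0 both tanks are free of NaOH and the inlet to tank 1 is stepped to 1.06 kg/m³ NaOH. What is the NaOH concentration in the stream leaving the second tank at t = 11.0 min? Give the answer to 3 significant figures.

Each tank obeys Vᵢ dCᵢ/dt = Q(Cᵢ₋₁ − Cᵢ), so τᵢ = Vᵢ/Q.
τ₁ = 5.09/0.747 = 6.8139 min; τ₂ = 11.6/0.747 = 15.529 min.
Tank 1: C₁ = C_in(1 − e^(−t/τ₁)). Tank 2 (τ₁ ≠ τ₂): C₂ = C_in[1 − (τ₁ e^(−t/τ₁) − τ₂ e^(−t/τ₂))/(τ₁ − τ₂)].
At t = 11.0: e^(−t/τ₁) = 0.19902, e^(−t/τ₂) = 0.49245.
C₂ = 1.06·[1 − (6.8139·0.19902 − 15.529·0.49245)/(-8.7149)] = 1.06·0.27813 = 0.29481 kg/m³.

0.295 kg/m³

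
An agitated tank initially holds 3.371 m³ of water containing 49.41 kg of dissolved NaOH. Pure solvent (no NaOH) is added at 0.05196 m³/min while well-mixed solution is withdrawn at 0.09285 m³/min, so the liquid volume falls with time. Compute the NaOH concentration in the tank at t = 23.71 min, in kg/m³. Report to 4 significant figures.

9.526 kg/m³

Let m(t) be the amount of NaOH. Volume: V(t) = V₀ + (Q_in − Q_out) t = 3.371 − 0.0408900 t; V(23.71) = 2.40150 m³.
No NaOH enters, so dm/dt = −Q_out · (m/V).
Separate: dm/m = −Q_out dt/V(t) ⇒ ln(m/m₀) = −(Q_out/(Q_in−Q_out)) ln(V/V₀).
m = m₀ (V₀/V)^(Q_out/(Q_in−Q_out)) = 49.41 × (3.371/2.40150)^(-2.27073) = 22.8765 kg.
C = m/V = 22.8765/2.40150 = 9.52594 kg/m³.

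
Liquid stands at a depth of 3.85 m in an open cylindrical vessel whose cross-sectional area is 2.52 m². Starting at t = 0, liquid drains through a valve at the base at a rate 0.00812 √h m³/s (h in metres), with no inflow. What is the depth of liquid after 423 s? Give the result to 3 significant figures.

1.64 m

A dh/dt = −Q_out = −0.00812 √h.
Separate and integrate: 2(√h − √h₀) = −(0.00812/A) t.
√h = √3.85 − 0.00812·423/(2·2.52) = 1.9621 − 0.68150 = 1.2806.
h = 1.2806² = 1.6400 m.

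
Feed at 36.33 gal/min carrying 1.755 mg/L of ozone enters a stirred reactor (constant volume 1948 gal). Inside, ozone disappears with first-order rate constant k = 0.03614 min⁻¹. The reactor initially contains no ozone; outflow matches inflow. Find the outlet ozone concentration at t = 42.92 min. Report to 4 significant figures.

0.5405 mg/L

V dC/dt = Q(C_in − C) − k V C.
dC/dt = (Q/V) C_in − (Q/V + k) C; effective rate a = Q/V + k = 0.0186499 + 0.03614 = 0.0547899 min⁻¹.
C_ss = Q C_in/(Q + kV) = 0.597383 mg/L; C(t) = C_ss + (C₀ − C_ss) e^(−a t).
C(42.92) = 0.597383 + (-0.597383)·e^(−0.0547899·42.92) = 0.597383 + (-0.597383)·0.0952184 = 0.540501 mg/L.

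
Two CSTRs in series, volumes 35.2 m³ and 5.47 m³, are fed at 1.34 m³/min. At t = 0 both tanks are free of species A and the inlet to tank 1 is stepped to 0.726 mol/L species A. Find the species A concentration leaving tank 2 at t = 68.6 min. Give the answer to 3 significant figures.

0.663 mol/L

Each tank obeys Vᵢ dCᵢ/dt = Q(Cᵢ₋₁ − Cᵢ), so τᵢ = Vᵢ/Q.
τ₁ = 35.2/1.34 = 26.269 min; τ₂ = 5.47/1.34 = 4.0821 min.
Tank 1: C₁ = C_in(1 − e^(−t/τ₁)). Tank 2 (τ₁ ≠ τ₂): C₂ = C_in[1 − (τ₁ e^(−t/τ₁) − τ₂ e^(−t/τ₂))/(τ₁ − τ₂)].
At t = 68.6: e^(−t/τ₁) = 0.073426, e^(−t/τ₂) = 5.0307e-08.
C₂ = 0.726·[1 − (26.269·0.073426 − 4.0821·5.0307e-08)/(22.187)] = 0.726·0.91306 = 0.66288 mol/L.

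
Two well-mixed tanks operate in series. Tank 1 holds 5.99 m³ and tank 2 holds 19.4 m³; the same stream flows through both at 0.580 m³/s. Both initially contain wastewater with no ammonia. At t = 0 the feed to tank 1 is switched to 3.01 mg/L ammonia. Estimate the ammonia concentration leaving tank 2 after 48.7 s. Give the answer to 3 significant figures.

Each tank obeys Vᵢ dCᵢ/dt = Q(Cᵢ₋₁ − Cᵢ), so τᵢ = Vᵢ/Q.
τ₁ = 5.99/0.580 = 10.328 s; τ₂ = 19.4/0.580 = 33.448 s.
Tank 1: C₁ = C_in(1 − e^(−t/τ₁)). Tank 2 (τ₁ ≠ τ₂): C₂ = C_in[1 − (τ₁ e^(−t/τ₁) − τ₂ e^(−t/τ₂))/(τ₁ − τ₂)].
At t = 48.7: e^(−t/τ₁) = 0.0089552, e^(−t/τ₂) = 0.23317.
C₂ = 3.01·[1 − (10.328·0.0089552 − 33.448·0.23317)/(-23.121)] = 3.01·0.66667 = 2.0067 mg/L.

2.01 mg/L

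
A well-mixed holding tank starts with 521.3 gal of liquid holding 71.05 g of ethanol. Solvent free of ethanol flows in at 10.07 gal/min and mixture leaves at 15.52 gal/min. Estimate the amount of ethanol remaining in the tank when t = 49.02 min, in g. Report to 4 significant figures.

9.184 g

Let m(t) be the amount of ethanol. Volume: V(t) = V₀ + (Q_in − Q_out) t = 521.3 − 5.45000 t; V(49.02) = 254.141 gal.
No ethanol enters, so dm/dt = −Q_out · (m/V).
dm/m = −Q_out dt/(V₀ − 5.45000 t); integrating gives ln(m/m₀) = −(Q_out/(Q_in−Q_out)) ln(V/V₀).
m = m₀ (V₀/V)^(Q_out/(Q_in−Q_out)) = 71.05 × (521.3/254.141)^(-2.84771) = 9.18423 g.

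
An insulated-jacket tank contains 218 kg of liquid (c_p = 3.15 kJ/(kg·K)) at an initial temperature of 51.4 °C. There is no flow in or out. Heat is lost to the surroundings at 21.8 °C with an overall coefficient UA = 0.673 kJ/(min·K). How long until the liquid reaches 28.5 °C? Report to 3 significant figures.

1520 min

First-law balance (no shaft work): M c_p dT/dt = −UA(T − T_amb).
τ = M c_p/UA = 1020.4 min; T_ss = T_amb = 21.800 °C.
T(t) = T_ss + (T₀ − T_ss)e^(−t/τ); set T = 28.5:
t = −τ ln[(T − T_ss)/(T₀ − T_ss)] = −1020.4 · ln(0.22635) = 1515.9 min.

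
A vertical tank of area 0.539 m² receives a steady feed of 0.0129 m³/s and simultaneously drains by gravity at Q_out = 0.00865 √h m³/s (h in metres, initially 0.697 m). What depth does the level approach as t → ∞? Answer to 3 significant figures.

2.22 m

Mass balance (ρ constant): A dh/dt = Q_in − 0.00865 √h. At steady state dh/dt = 0:
Q_in = 0.00865 √h_ss ⇒ √h_ss = 0.0129/0.00865 = 1.4913.
h_ss = 1.4913² = 2.2241 m. (Since h₀ = 0.697 m < h_ss, the level will rise toward this value.)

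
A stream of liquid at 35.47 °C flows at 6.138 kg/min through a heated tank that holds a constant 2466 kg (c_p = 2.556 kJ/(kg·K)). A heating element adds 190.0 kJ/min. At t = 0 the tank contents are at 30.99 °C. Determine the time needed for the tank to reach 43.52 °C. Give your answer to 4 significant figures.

565.5 min

Unsteady energy balance on the tank contents: M c_p dT/dt = ṁ c_p (T_in − T) + 190.0.
τ = M/ṁ = 401.760 min; T_ss = T_in + Q̇/(ṁ c_p) = 47.5806 °C.
T(t) = T_ss + (T₀ − T_ss) e^(−t/τ). Set T = 43.52:
e^(−t/τ) = (43.52 − 47.5806)/(30.99 − 47.5806) = 0.244753
t = −401.760 · ln(0.244753) = 565.478 min.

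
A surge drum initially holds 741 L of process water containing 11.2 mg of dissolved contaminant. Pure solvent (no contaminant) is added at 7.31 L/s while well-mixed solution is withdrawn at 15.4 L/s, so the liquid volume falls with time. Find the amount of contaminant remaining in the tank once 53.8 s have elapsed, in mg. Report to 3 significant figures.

Total volume: dV/dt = Q_in − Q_out = -8.0900 L/s, so V(t) = 741 − 8.0900 t and V(53.8) = 305.76 L.
No contaminant enters, so dm/dt = −Q_out · (m/V).
dm/m = −Q_out dt/(V₀ − 8.0900 t); integrating gives ln(m/m₀) = −(Q_out/(Q_in−Q_out)) ln(V/V₀).
m = m₀ (V₀/V)^(Q_out/(Q_in−Q_out)) = 11.2 × (741/305.76)^(-1.9036) = 2.0768 mg.

2.08 mg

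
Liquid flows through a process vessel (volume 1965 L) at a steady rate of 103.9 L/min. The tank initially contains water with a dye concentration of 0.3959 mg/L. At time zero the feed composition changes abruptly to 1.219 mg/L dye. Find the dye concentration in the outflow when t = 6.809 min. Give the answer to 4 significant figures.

0.6448 mg/L

Unsteady species balance (constant V, well mixed): V dC/dt = Q(C_in − C).
So dC/dt = (C_in − C)/τ with τ = V/Q = 1965/103.9 = 18.9124 min.
Integrating: C(t) = C_in + (C₀ − C_in) e^(−t/τ).
C(6.809) = 1.219 + (0.3959 − 1.219)·e^(−6.809/18.9124) = 1.219 + (-0.823100)·0.697657 = 0.644759 mg/L.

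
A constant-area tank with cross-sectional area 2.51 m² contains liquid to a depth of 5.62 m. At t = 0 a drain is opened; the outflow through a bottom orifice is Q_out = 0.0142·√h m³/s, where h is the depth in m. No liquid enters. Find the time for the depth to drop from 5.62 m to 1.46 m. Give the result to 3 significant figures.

Accumulation of liquid (constant cross-section A): A dh/dt = −0.0142 √h.
This is separable: 2 d(√h)/dt = −0.0142/A, so √h = √h₀ − (0.0142/(2A)) t.
t = 2A(√h₀ − √h)/0.0142 = 2·2.51·(√5.62 − √1.46)/0.0142
  = 5.0200 × (2.3707 − 1.2083) / 0.0142 = 410.92 s.

411 s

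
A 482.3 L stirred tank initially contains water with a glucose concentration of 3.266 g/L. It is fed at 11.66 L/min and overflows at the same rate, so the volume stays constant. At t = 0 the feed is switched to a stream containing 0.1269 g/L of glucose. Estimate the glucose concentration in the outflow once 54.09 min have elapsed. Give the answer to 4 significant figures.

Mass balance on the solute (V constant): V dC/dt = Q(C_in − C).
Rewrite as dC/dt + C/τ = C_in/τ, τ = V/Q = 41.3636 min.
Solution: C(t) = C_in + (C₀ − C_in) e^(−t/τ).
C(54.09) = 0.1269 + (3.266 − 0.1269)·e^(−54.09/41.3636) = 0.1269 + (3.13910)·0.270449 = 0.975868 g/L.

0.9759 g/L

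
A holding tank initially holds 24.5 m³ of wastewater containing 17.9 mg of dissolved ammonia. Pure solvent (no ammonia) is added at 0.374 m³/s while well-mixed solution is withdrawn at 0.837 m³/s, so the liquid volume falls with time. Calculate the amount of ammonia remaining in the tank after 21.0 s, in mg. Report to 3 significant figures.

Total volume: dV/dt = Q_in − Q_out = -0.46300 m³/s, so V(t) = 24.5 − 0.46300 t and V(21.0) = 14.777 m³.
Solute balance: dm/dt = 0 − Q_out C = −Q_out m/V(t).
dm/m = −Q_out dt/(V₀ − 0.46300 t); integrating gives ln(m/m₀) = −(Q_out/(Q_in−Q_out)) ln(V/V₀).
m = m₀ (V₀/V)^(Q_out/(Q_in−Q_out)) = 17.9 × (24.5/14.777)^(-1.8078) = 7.1763 mg.

7.18 mg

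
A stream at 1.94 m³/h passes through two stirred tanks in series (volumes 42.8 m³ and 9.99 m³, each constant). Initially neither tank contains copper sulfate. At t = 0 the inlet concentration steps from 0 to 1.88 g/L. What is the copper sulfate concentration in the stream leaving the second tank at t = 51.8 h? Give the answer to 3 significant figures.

1.65 g/L

Time constants: τᵢ = Vᵢ/Q for each well-mixed tank.
τ₁ = 42.8/1.94 = 22.062 h; τ₂ = 9.99/1.94 = 5.1495 h.
Tank 1: C₁ = C_in(1 − e^(−t/τ₁)). Tank 2 (τ₁ ≠ τ₂): C₂ = C_in[1 − (τ₁ e^(−t/τ₁) − τ₂ e^(−t/τ₂))/(τ₁ − τ₂)].
At t = 51.8: e^(−t/τ₁) = 0.095565, e^(−t/τ₂) = 4.2788e-05.
C₂ = 1.88·[1 − (22.062·0.095565 − 5.1495·4.2788e-05)/(16.912)] = 1.88·0.87535 = 1.6457 g/L.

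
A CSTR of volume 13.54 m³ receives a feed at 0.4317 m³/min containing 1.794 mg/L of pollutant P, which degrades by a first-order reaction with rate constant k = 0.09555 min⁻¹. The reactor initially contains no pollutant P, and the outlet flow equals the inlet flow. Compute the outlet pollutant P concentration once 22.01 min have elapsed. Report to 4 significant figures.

Species balance: V dC/dt = Q C_in − Q C − k V C.
dC/dt = (Q/V) C_in − (Q/V + k) C; effective rate a = Q/V + k = 0.0318833 + 0.09555 = 0.127433 min⁻¹.
C_ss = Q C_in/(Q + kV) = 0.448852 mg/L; C(t) = C_ss + (C₀ − C_ss) e^(−a t).
C(22.01) = 0.448852 + (-0.448852)·e^(−0.127433·22.01) = 0.448852 + (-0.448852)·0.0605184 = 0.421688 mg/L.

0.4217 mg/L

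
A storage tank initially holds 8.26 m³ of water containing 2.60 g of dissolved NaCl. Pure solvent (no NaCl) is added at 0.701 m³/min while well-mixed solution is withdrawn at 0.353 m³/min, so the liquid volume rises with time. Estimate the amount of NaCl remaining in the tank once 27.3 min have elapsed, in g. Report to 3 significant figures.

1.20 g

Total volume: dV/dt = Q_in − Q_out = 0.34800 m³/min, so V(t) = 8.26 + 0.34800 t and V(27.3) = 17.760 m³.
Solute balance: dm/dt = 0 − Q_out C = −Q_out m/V(t).
dm/m = −Q_out dt/(V₀ + 0.34800 t); integrating gives ln(m/m₀) = −(Q_out/(Q_in−Q_out)) ln(V/V₀).
m = m₀ (V₀/V)^(Q_out/(Q_in−Q_out)) = 2.60 × (8.26/17.760)^(1.0144) = 1.1960 g.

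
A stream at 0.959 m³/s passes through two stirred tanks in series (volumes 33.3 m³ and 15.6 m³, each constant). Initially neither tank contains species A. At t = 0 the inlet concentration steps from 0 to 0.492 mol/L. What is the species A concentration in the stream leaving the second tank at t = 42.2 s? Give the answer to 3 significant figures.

0.250 mol/L

Each tank obeys Vᵢ dCᵢ/dt = Q(Cᵢ₋₁ − Cᵢ), so τᵢ = Vᵢ/Q.
τ₁ = 33.3/0.959 = 34.724 s; τ₂ = 15.6/0.959 = 16.267 s.
Tank 1: C₁ = C_in(1 − e^(−t/τ₁)). Tank 2 (τ₁ ≠ τ₂): C₂ = C_in[1 − (τ₁ e^(−t/τ₁) − τ₂ e^(−t/τ₂))/(τ₁ − τ₂)].
At t = 42.2: e^(−t/τ₁) = 0.29662, e^(−t/τ₂) = 0.074704.
C₂ = 0.492·[1 − (34.724·0.29662 − 16.267·0.074704)/(18.457)] = 0.492·0.50780 = 0.24984 mol/L.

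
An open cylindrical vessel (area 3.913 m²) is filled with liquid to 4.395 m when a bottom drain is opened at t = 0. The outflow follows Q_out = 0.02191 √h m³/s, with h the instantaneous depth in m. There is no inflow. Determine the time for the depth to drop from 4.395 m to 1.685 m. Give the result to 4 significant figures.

285.2 s

Accumulation of liquid (constant cross-section A): A dh/dt = −0.02191 √h.
∫ h^(−1/2) dh = −(0.02191/A) ∫ dt, giving 2√h = 2√h₀ − (0.02191/A) t.
t = 2A(√h₀ − √h)/0.02191 = 2·3.913·(√4.395 − √1.685)/0.02191
  = 7.82600 × (2.09643 − 1.29808) / 0.02191 = 285.161 s.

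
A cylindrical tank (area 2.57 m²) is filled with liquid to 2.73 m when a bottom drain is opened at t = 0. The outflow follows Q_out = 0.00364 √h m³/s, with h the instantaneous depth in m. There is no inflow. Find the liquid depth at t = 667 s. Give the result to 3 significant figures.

1.39 m

A dh/dt = −Q_out = −0.00364 √h.
∫ h^(−1/2) dh = −(0.00364/A) ∫ dt, giving 2√h = 2√h₀ − (0.00364/A) t.
√h = √2.73 − 0.00364·667/(2·2.57) = 1.6523 − 0.47235 = 1.1799.
h = 1.1799² = 1.3922 m.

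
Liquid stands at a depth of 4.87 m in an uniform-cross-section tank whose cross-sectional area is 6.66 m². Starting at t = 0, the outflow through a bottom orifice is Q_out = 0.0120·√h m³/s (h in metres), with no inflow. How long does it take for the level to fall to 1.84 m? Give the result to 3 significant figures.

Mass balance (ρ constant): A dh/dt = −0.0120 √h.
∫ h^(−1/2) dh = −(0.0120/A) ∫ dt, giving 2√h = 2√h₀ − (0.0120/A) t.
t = 2A(√h₀ − √h)/0.0120 = 2·6.66·(√4.87 − √1.84)/0.0120
  = 13.320 × (2.2068 − 1.3565) / 0.0120 = 943.88 s.

944 s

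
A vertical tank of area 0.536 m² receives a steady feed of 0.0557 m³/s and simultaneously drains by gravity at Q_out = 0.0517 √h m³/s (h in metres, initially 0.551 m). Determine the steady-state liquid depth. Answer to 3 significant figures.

1.16 m

Level balance: A dh/dt = 0.0557 − 0.0517 √h. Setting dh/dt = 0:
Q_in = 0.0517 √h_ss ⇒ √h_ss = 0.0557/0.0517 = 1.0774.
h_ss = 1.0774² = 1.1607 m. (Since h₀ = 0.551 m < h_ss, the level will rise toward this value.)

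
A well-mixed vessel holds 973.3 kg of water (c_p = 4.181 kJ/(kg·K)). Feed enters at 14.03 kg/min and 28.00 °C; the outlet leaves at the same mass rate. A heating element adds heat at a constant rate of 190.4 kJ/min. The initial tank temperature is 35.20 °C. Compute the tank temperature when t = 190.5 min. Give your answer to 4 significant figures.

31.50 °C

M c_p dT/dt = ṁ c_p (T_in − T) + Q̇.
τ = M/ṁ = 69.3728 min; T_ss = T_in + Q̇/(ṁ c_p) = 28.00 + 190.4/(14.03·4.181) = 31.2459 °C.
This is linear first-order; T(t) = T_ss + (T₀ − T_ss) e^(−t/τ).
T(190.5) = 31.2459 + (3.95415)·e^(−190.5/69.3728) = 31.2459 + (3.95415)·0.0641819 = 31.4996 °C.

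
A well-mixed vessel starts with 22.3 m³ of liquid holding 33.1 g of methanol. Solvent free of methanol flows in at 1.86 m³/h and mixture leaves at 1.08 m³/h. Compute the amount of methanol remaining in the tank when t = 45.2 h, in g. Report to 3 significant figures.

Total volume: dV/dt = Q_in − Q_out = 0.78000 m³/h, so V(t) = 22.3 + 0.78000 t and V(45.2) = 57.556 m³.
Solute balance: dm/dt = 0 − Q_out C = −Q_out m/V(t).
dm/m = −Q_out dt/(V₀ + 0.78000 t); integrating gives ln(m/m₀) = −(Q_out/(Q_in−Q_out)) ln(V/V₀).
m = m₀ (V₀/V)^(Q_out/(Q_in−Q_out)) = 33.1 × (22.3/57.556)^(1.3846) = 8.9056 g.

8.91 g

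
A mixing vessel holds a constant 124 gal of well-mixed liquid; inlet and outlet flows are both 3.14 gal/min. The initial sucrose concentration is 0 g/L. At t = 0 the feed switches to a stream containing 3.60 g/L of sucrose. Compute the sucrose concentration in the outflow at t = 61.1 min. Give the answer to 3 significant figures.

2.83 g/L

Unsteady species balance (constant V, well mixed): V dC/dt = Q(C_in − C).
Time constant τ = V/Q = 124/3.14 = 39.490 min.
C approaches C_in exponentially: C(t) = C_in + (C₀ − C_in) e^(−t/τ).
C(61.1) = 3.60 + (0 − 3.60)·e^(−61.1/39.490) = 3.60 + (-3.6000)·0.21284 = 2.8338 g/L.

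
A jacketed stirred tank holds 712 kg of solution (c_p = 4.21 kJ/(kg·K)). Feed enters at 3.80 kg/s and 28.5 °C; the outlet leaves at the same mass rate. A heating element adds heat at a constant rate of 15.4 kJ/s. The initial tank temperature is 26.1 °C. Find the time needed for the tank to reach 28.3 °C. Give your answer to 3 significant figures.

199 s

M c_p dT/dt = ṁ c_p (T_in − T) + Q̇.
τ = M/ṁ = 187.37 s; T_ss = T_in + Q̇/(ṁ c_p) = 29.463 °C.
T(t) = T_ss + (T₀ − T_ss) e^(−t/τ). Set T = 28.3:
e^(−t/τ) = (28.3 − 29.463)/(26.1 − 29.463) = 0.34575
t = −187.37 · ln(0.34575) = 198.99 s.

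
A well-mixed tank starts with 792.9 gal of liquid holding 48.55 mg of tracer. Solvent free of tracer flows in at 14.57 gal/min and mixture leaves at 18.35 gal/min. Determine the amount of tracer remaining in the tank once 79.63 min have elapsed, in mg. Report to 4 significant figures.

4.782 mg

Total volume: dV/dt = Q_in − Q_out = -3.78000 gal/min, so V(t) = 792.9 − 3.78000 t and V(79.63) = 491.899 gal.
Solute balance: dm/dt = 0 − Q_out C = −Q_out m/V(t).
dm/m = −Q_out dt/(V₀ − 3.78000 t); integrating gives ln(m/m₀) = −(Q_out/(Q_in−Q_out)) ln(V/V₀).
m = m₀ (V₀/V)^(Q_out/(Q_in−Q_out)) = 48.55 × (792.9/491.899)^(-4.85450) = 4.78238 mg.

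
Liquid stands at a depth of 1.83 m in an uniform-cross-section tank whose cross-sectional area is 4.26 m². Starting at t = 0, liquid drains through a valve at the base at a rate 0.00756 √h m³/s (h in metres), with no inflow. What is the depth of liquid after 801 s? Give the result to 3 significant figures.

0.412 m

With no inflow, A dh/dt = −0.00756 √h.
This is separable: 2 d(√h)/dt = −0.00756/A, so √h = √h₀ − (0.00756/(2A)) t.
√h = √1.83 − 0.00756·801/(2·4.26) = 1.3528 − 0.71075 = 0.64203.
h = 0.64203² = 0.41220 m.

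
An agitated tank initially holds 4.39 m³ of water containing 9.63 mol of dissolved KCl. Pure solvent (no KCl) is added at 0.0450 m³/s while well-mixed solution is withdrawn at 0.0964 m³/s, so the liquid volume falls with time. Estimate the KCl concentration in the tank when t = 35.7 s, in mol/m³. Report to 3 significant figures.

Let m(t) be the amount of KCl. Volume: V(t) = V₀ + (Q_in − Q_out) t = 4.39 − 0.051400 t; V(35.7) = 2.5550 m³.
Species balance (pure solvent in): dm/dt = −Q_out · m/V(t).
Separate: dm/m = −Q_out dt/V(t) ⇒ ln(m/m₀) = −(Q_out/(Q_in−Q_out)) ln(V/V₀).
m = m₀ (V₀/V)^(Q_out/(Q_in−Q_out)) = 9.63 × (4.39/2.5550)^(-1.8755) = 3.4894 mol.
C = m/V = 3.4894/2.5550 = 1.3657 mol/m³.

1.37 mol/m³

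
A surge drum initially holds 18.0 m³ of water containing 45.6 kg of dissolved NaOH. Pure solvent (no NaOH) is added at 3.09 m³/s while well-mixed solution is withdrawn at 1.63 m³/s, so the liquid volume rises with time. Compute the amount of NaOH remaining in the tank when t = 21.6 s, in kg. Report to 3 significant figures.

14.7 kg

Let m(t) be the amount of NaOH. Volume: V(t) = V₀ + (Q_in − Q_out) t = 18.0 + 1.4600 t; V(21.6) = 49.536 m³.
Solute balance: dm/dt = 0 − Q_out C = −Q_out m/V(t).
Separate: dm/m = −Q_out dt/V(t) ⇒ ln(m/m₀) = −(Q_out/(Q_in−Q_out)) ln(V/V₀).
m = m₀ (V₀/V)^(Q_out/(Q_in−Q_out)) = 45.6 × (18.0/49.536)^(1.1164) = 14.727 kg.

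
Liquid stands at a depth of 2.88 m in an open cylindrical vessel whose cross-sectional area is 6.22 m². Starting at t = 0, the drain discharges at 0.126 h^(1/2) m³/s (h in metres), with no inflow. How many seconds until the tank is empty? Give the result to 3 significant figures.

168 s

With no inflow, A dh/dt = −0.126 √h.
Separate and integrate: 2(√h − √h₀) = −(0.126/A) t.
Set h = 0: 2√h₀ = (0.126/A) t_empty ⇒ t_empty = 2A√h₀/0.126.
t_empty = 2·6.22·√2.88/0.126 = 12.440·1.6971/0.126 = 167.55 s.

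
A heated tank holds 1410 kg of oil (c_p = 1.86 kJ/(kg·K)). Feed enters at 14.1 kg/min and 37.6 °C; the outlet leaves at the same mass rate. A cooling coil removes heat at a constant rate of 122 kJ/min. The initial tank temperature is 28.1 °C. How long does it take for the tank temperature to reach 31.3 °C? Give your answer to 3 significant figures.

108 min

M c_p dT/dt = ṁ c_p (T_in − T) − Q̇.
τ = M/ṁ = 100.00 min; T_ss = T_in − Q̇/(ṁ c_p) = 32.948 °C.
T(t) = T_ss + (T₀ − T_ss) e^(−t/τ). Set T = 31.3:
e^(−t/τ) = (31.3 − 32.948)/(28.1 − 32.948) = 0.33995
t = −100.00 · ln(0.33995) = 107.90 min.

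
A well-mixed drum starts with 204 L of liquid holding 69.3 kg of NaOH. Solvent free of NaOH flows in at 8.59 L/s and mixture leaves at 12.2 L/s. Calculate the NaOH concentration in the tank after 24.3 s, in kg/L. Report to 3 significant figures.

0.0892 kg/L

Let m(t) be the amount of NaOH. Volume: V(t) = V₀ + (Q_in − Q_out) t = 204 − 3.6100 t; V(24.3) = 116.28 L.
Species balance (pure solvent in): dm/dt = −Q_out · m/V(t).
Separate: dm/m = −Q_out dt/V(t) ⇒ ln(m/m₀) = −(Q_out/(Q_in−Q_out)) ln(V/V₀).
m = m₀ (V₀/V)^(Q_out/(Q_in−Q_out)) = 69.3 × (204/116.28)^(-3.3795) = 10.368 kg.
C = m/V = 10.368/116.28 = 0.089162 kg/L.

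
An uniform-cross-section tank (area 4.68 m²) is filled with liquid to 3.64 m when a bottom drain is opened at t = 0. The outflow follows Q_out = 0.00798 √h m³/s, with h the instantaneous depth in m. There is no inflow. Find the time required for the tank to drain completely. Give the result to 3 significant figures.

2240 s

Unsteady balance on liquid volume: A dh/dt = −0.00798 √h.
This is separable: 2 d(√h)/dt = −0.00798/A, so √h = √h₀ − (0.00798/(2A)) t.
Tank is empty when √h = 0: t_empty = 2A√h₀/0.00798.
t_empty = 2·4.68·√3.64/0.00798 = 9.3600·1.9079/0.00798 = 2237.8 s.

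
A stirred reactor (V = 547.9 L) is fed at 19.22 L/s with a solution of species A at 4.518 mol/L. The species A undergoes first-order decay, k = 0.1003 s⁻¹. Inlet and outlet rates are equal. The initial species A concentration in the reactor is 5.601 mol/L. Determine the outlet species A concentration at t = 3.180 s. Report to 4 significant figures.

Species balance: V dC/dt = Q C_in − Q C − k V C.
dC/dt = (Q/V) C_in − (Q/V + k) C; effective rate a = Q/V + k = 0.0350794 + 0.1003 = 0.135379 s⁻¹.
C_ss = Q C_in/(Q + kV) = 1.17070 mol/L; C(t) = C_ss + (C₀ − C_ss) e^(−a t).
C(3.180) = 1.17070 + (4.43030)·e^(−0.135379·3.180) = 1.17070 + (4.43030)·0.650180 = 4.05119 mol/L.

4.051 mol/L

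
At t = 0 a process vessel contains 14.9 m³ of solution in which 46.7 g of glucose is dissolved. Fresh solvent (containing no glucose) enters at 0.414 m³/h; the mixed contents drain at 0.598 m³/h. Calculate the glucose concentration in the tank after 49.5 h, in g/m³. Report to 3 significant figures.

0.374 g/m³

Let m(t) be the amount of glucose. Volume: V(t) = V₀ + (Q_in − Q_out) t = 14.9 − 0.18400 t; V(49.5) = 5.7920 m³.
Species balance (pure solvent in): dm/dt = −Q_out · m/V(t).
dm/m = −Q_out dt/(V₀ − 0.18400 t); integrating gives ln(m/m₀) = −(Q_out/(Q_in−Q_out)) ln(V/V₀).
m = m₀ (V₀/V)^(Q_out/(Q_in−Q_out)) = 46.7 × (14.9/5.7920)^(-3.2500) = 2.1660 g.
C = m/V = 2.1660/5.7920 = 0.37396 g/m³.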